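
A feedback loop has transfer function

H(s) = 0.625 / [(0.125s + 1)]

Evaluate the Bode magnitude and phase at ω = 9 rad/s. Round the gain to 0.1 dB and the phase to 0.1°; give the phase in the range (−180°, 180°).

At ω = 9 rad/s:
pole (1 + j9·0.125) = 1 + j1.125 → |·| ≈ 1.5052, ∠ ≈ 48.37°
|H| = 0.625 · 1 / (1.5052) ≈ 0.41523
Gain = 20 log₁₀(0.41523) ≈ -7.63 dB
∠H = (0°) − (48.37°) = -48.37°

-7.6 dB, -48.4°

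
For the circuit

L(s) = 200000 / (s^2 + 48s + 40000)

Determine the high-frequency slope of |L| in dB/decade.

-40 dB/decade

Each pole contributes −20 dB/decade at high frequency; each zero contributes +20 dB/decade.
Net: 0 zero(s) − 2 pole(s) → -40 dB/decade.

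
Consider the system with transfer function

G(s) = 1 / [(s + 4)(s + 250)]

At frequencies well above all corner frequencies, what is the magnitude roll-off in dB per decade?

Each pole contributes −20 dB/decade at high frequency; each zero contributes +20 dB/decade.
Net: 0 zero(s) − 2 pole(s) → -40 dB/decade.

-40 dB/decade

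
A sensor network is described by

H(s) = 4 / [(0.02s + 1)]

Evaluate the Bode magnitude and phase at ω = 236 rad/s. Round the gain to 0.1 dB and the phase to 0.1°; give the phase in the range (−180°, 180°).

At ω = 236 rad/s:
pole (1 + j236·0.02) = 1 + j4.72 → |·| ≈ 4.8248, ∠ ≈ 78.04°
|H| = 4 · 1 / (4.8248) ≈ 0.82905
Gain = 20 log₁₀(0.82905) ≈ -1.63 dB
∠H = (0°) − (78.04°) = -78.04°

-1.6 dB, -78.0°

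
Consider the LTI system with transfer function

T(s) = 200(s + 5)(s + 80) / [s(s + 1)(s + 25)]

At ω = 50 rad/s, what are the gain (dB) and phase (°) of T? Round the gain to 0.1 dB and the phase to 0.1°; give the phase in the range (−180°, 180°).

16.6 dB, -126.0°

At s = jω = j50:
zero (s+5): 5 + j50 → |·| = √(5²+50²) = √2525 ≈ 50.249, ∠ = arctan(50/5) ≈ 84.29°
zero (s+80): 80 + j50 → |·| = √(80²+50²) = √8900 ≈ 94.34, ∠ = arctan(50/80) ≈ 32.01°
pole (s+1): 1 + j50 → |·| = √(1²+50²) = √2501 ≈ 50.01, ∠ = arctan(50/1) ≈ 88.85°
pole (s+25): 25 + j50 → |·| = √(25²+50²) = √3125 ≈ 55.902, ∠ = arctan(50/25) ≈ 63.43°
pole at origin: |s| = 50, ∠ = 90.00° (in denominator)
|T| = 200 · 4740.5 / 1.3978e+05 ≈ 6.7828
Gain = 20 log₁₀(6.7828) ≈ 16.63 dB
∠T = 116.30° − 242.28° = -125.98°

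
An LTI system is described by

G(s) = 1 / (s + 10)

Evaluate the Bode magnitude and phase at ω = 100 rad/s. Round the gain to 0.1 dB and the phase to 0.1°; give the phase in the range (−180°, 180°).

-40.0 dB, -84.3°

At s = jω = j100:
pole (s+10): 10 + j100 → |·| = √(10²+100²) = √10100 ≈ 100.5, ∠ = arctan(100/10) ≈ 84.29°
|G| = 1 / 100.5 ≈ 0.0099502
Gain = 20 log₁₀(0.0099502) ≈ -40.04 dB
∠G = 0.00° − 84.29° = -84.29°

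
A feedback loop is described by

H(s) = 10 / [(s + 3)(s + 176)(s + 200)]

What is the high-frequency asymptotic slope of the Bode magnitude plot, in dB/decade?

Each pole contributes −20 dB/decade at high frequency; each zero contributes +20 dB/decade.
Net: 0 zero(s) − 3 pole(s) → -60 dB/decade.

-60 dB/decade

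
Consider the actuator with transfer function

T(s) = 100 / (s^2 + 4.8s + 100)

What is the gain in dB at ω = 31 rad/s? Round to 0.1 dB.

-18.8 dB

At s = jω = j31:
quadratic: (j31)² + 4.8·j31 + 100 = -861 + j148.8 → |·| ≈ 873.76, ∠ ≈ 170.19°
|T| = 100 / 873.76 ≈ 0.11445
Gain = 20 log₁₀(0.11445) ≈ -18.83 dB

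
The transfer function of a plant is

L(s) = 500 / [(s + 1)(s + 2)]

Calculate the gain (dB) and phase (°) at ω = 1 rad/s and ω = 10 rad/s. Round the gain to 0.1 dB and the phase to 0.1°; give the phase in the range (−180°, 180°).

At s = jω = j1:
pole (s+1): 1 + j1 → |·| = √(1²+1²) = √2 ≈ 1.4142, ∠ = arctan(1/1) ≈ 45.00°
pole (s+2): 2 + j1 → |·| = √(2²+1²) = √5 ≈ 2.2361, ∠ = arctan(1/2) ≈ 26.57°
|L| = 500 / 3.1623 ≈ 158.11
Gain = 20 log₁₀(158.11) ≈ 43.98 dB
∠L = 0.00° − 71.57° = -71.57°

At s = jω = j10:
pole (s+1): 1 + j10 → |·| = √(1²+10²) = √101 ≈ 10.05, ∠ = arctan(10/1) ≈ 84.29°
pole (s+2): 2 + j10 → |·| = √(2²+10²) = √104 ≈ 10.198, ∠ = arctan(10/2) ≈ 78.69°
|L| = 500 / 102.49 ≈ 4.8785
Gain = 20 log₁₀(4.8785) ≈ 13.77 dB
∠L = 0.00° − 162.98° = -162.98°

ω = 1: 44.0 dB, -71.6°; ω = 10: 13.8 dB, -163.0°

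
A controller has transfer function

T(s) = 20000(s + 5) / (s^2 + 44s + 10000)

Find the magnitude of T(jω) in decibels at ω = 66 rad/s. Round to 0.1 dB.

At s = jω = j66:
zero (s+5): 5 + j66 → |·| = √(5²+66²) = √4381 ≈ 66.189, ∠ = arctan(66/5) ≈ 85.67°
quadratic: (j66)² + 44·j66 + 10000 = 5644 + j2904 → |·| ≈ 6347.3, ∠ ≈ 27.23°
|T| = 20000 · 66.189 / 6347.3 ≈ 208.56
Gain = 20 log₁₀(208.56) ≈ 46.38 dB

46.4 dB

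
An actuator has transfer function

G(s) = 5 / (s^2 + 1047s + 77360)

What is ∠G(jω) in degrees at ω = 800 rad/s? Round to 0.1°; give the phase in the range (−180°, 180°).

-123.9°

Substitute s = j800:
Numerator: 5 = 5 + j0
Denominator: (j800)^2 + 1047(j800) + 77360 = -562640 + j837600
|N| = √(5² + 0²) ≈ 5, ∠N ≈ 0.00°
|D| = √(562640² + 837600²) ≈ 1.009e+06, ∠D ≈ 123.89°
∠G = 0.00° − 123.89° = -123.89°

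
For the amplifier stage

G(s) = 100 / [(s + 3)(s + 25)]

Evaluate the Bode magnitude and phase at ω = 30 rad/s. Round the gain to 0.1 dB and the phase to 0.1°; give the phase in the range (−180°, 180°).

At s = jω = j30:
pole (s+3): 3 + j30 → |·| = √(3²+30²) = √909 ≈ 30.15, ∠ = arctan(30/3) ≈ 84.29°
pole (s+25): 25 + j30 → |·| = √(25²+30²) = √1525 ≈ 39.051, ∠ = arctan(30/25) ≈ 50.19°
|G| = 100 / 1177.4 ≈ 0.084933
Gain = 20 log₁₀(0.084933) ≈ -21.42 dB
∠G = 0.00° − 134.48° = -134.48°

-21.4 dB, -134.5°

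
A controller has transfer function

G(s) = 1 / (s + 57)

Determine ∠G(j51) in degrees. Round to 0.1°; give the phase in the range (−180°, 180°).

-41.8°

Substitute s = j51:
Numerator: 1 = 1 + j0
Denominator: (j51) + 57 = 57 + j51
|N| = √(1² + 0²) ≈ 1, ∠N ≈ 0.00°
|D| = √(57² + 51²) ≈ 76.485, ∠D ≈ 41.82°
∠G = 0.00° − 41.82° = -41.82°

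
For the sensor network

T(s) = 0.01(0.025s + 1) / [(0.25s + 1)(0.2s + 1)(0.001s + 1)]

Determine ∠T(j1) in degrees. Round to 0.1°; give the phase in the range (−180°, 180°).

At ω = 1 rad/s:
zero (1 + j1·0.025) = 1 + j0.025 → |·| ≈ 1.0003, ∠ ≈ 1.43°
pole (1 + j1·0.25) = 1 + j0.25 → |·| ≈ 1.0308, ∠ ≈ 14.04°
pole (1 + j1·0.2) = 1 + j0.2 → |·| ≈ 1.0198, ∠ ≈ 11.31°
pole (1 + j1·0.001) = 1 + j0.001 → |·| ≈ 1, ∠ ≈ 0.06°
∠T = (1.43°) − (14.04° + 11.31° + 0.06°) = -23.98°

-24.0°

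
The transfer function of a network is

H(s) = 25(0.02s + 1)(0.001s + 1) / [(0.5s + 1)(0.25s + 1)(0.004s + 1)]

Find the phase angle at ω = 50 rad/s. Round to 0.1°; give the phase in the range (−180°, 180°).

-136.6°

At ω = 50 rad/s:
zero (1 + j50·0.02) = 1 + j1 → |·| ≈ 1.4142, ∠ ≈ 45.00°
zero (1 + j50·0.001) = 1 + j0.05 → |·| ≈ 1.0012, ∠ ≈ 2.86°
pole (1 + j50·0.5) = 1 + j25 → |·| ≈ 25.02, ∠ ≈ 87.71°
pole (1 + j50·0.25) = 1 + j12.5 → |·| ≈ 12.54, ∠ ≈ 85.43°
pole (1 + j50·0.004) = 1 + j0.2 → |·| ≈ 1.0198, ∠ ≈ 11.31°
∠H = (45.00° + 2.86°) − (87.71° + 85.43° + 11.31°) = -136.59°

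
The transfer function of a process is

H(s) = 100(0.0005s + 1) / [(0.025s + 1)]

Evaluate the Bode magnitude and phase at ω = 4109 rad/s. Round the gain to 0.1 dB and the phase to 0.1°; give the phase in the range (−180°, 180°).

6.9 dB, -25.4°

At ω = 4109 rad/s:
zero (1 + j4109·0.0005) = 1 + j2.0545 → |·| ≈ 2.2849, ∠ ≈ 64.05°
pole (1 + j4109·0.025) = 1 + j102.725 → |·| ≈ 102.73, ∠ ≈ 89.44°
|H| = 100 · 2.2849 / (102.73) ≈ 2.2242
Gain = 20 log₁₀(2.2242) ≈ 6.94 dB
∠H = (64.05°) − (89.44°) = -25.39°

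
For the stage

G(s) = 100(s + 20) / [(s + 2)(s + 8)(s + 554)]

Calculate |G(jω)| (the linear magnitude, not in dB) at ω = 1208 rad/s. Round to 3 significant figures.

At s = jω = j1208:
zero (s+20): 20 + j1208 → |·| = √(20²+1208²) = √1459664 ≈ 1208.2, ∠ = arctan(1208/20) ≈ 89.05°
pole (s+2): 2 + j1208 → |·| = √(2²+1208²) = √1459268 ≈ 1208, ∠ = arctan(1208/2) ≈ 89.91°
pole (s+8): 8 + j1208 → |·| = √(8²+1208²) = √1459328 ≈ 1208, ∠ = arctan(1208/8) ≈ 89.62°
pole (s+554): 554 + j1208 → |·| = √(554²+1208²) = √1766180 ≈ 1329, ∠ = arctan(1208/554) ≈ 65.36°
|G| = 100 · 1208.2 / 1.9394e+09 ≈ 6.2298e-05

6.23e-05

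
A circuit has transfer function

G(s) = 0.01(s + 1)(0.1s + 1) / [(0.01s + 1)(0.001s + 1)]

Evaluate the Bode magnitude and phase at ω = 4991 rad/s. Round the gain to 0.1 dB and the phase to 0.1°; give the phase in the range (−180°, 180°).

At ω = 4991 rad/s:
zero (1 + j4991·1) = 1 + j4991 → |·| ≈ 4991, ∠ ≈ 89.99°
zero (1 + j4991·0.1) = 1 + j499.1 → |·| ≈ 499.1, ∠ ≈ 89.89°
pole (1 + j4991·0.01) = 1 + j49.91 → |·| ≈ 49.92, ∠ ≈ 88.85°
pole (1 + j4991·0.001) = 1 + j4.991 → |·| ≈ 5.0902, ∠ ≈ 78.67°
|G| = 0.01 · 4991 · 499.1 / (49.92 · 5.0902) ≈ 98.032
Gain = 20 log₁₀(98.032) ≈ 39.83 dB
∠G = (89.99° + 89.89°) − (88.85° + 78.67°) = 12.36°

39.8 dB, 12.4°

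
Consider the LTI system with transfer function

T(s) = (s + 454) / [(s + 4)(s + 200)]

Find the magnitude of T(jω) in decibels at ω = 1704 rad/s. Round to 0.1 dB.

-64.4 dB

At s = jω = j1704:
zero (s+454): 454 + j1704 → |·| = √(454²+1704²) = √3109732 ≈ 1763.4, ∠ = arctan(1704/454) ≈ 75.08°
pole (s+4): 4 + j1704 → |·| = √(4²+1704²) = √2903632 ≈ 1704, ∠ = arctan(1704/4) ≈ 89.87°
pole (s+200): 200 + j1704 → |·| = √(200²+1704²) = √2943616 ≈ 1715.7, ∠ = arctan(1704/200) ≈ 83.31°
|T| = 1 · 1763.4 / 2.9236e+06 ≈ 0.00060316
Gain = 20 log₁₀(0.00060316) ≈ -64.39 dB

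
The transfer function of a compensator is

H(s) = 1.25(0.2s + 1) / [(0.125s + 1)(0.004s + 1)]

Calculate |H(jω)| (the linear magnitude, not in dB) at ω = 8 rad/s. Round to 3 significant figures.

At ω = 8 rad/s:
zero (1 + j8·0.2) = 1 + j1.6 → |·| ≈ 1.8868, ∠ ≈ 57.99°
pole (1 + j8·0.125) = 1 + j1 → |·| ≈ 1.4142, ∠ ≈ 45.00°
pole (1 + j8·0.004) = 1 + j0.032 → |·| ≈ 1.0005, ∠ ≈ 1.83°
|H| = 1.25 · 1.8868 / (1.4142 · 1.0005) ≈ 1.6669

1.67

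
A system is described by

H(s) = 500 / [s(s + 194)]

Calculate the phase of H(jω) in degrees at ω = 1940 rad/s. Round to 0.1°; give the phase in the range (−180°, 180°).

-174.3°

At s = jω = j1940:
pole (s+194): 194 + j1940 → |·| = √(194²+1940²) = √3801236 ≈ 1949.7, ∠ = arctan(1940/194) ≈ 84.29°
pole at origin: |s| = 1940, ∠ = 90.00° (in denominator)
∠H = 0.00° − 174.29° = -174.29°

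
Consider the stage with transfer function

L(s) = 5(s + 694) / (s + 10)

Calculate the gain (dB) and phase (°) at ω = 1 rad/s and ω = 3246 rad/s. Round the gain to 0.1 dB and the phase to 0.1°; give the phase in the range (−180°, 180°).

At s = jω = j1:
zero (s+694): 694 + j1 → |·| = √(694²+1²) = √481637 ≈ 694, ∠ = arctan(1/694) ≈ 0.08°
pole (s+10): 10 + j1 → |·| = √(10²+1²) = √101 ≈ 10.05, ∠ = arctan(1/10) ≈ 5.71°
|L| = 5 · 694 / 10.05 ≈ 345.27
Gain = 20 log₁₀(345.27) ≈ 50.76 dB
∠L = 0.08° − 5.71° = -5.63°

At s = jω = j3246:
zero (s+694): 694 + j3246 → |·| = √(694²+3246²) = √11018152 ≈ 3319.4, ∠ = arctan(3246/694) ≈ 77.93°
pole (s+10): 10 + j3246 → |·| = √(10²+3246²) = √10536616 ≈ 3246, ∠ = arctan(3246/10) ≈ 89.82°
|L| = 5 · 3319.4 / 3246 ≈ 5.1131
Gain = 20 log₁₀(5.1131) ≈ 14.17 dB
∠L = 77.93° − 89.82° = -11.89°

ω = 1: 50.8 dB, -5.6°; ω = 3246: 14.2 dB, -11.9°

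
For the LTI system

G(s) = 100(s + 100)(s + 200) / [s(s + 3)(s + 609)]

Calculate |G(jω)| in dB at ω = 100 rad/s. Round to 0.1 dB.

-5.8 dB

At s = jω = j100:
zero (s+100): 100 + j100 → |·| = √(100²+100²) = √20000 ≈ 141.42, ∠ = arctan(100/100) ≈ 45.00°
zero (s+200): 200 + j100 → |·| = √(200²+100²) = √50000 ≈ 223.61, ∠ = arctan(100/200) ≈ 26.57°
pole (s+3): 3 + j100 → |·| = √(3²+100²) = √10009 ≈ 100.04, ∠ = arctan(100/3) ≈ 88.28°
pole (s+609): 609 + j100 → |·| = √(609²+100²) = √380881 ≈ 617.16, ∠ = arctan(100/609) ≈ 9.32°
pole at origin: |s| = 100, ∠ = 90.00° (in denominator)
|G| = 100 · 31623 / 6.1741e+06 ≈ 0.51219
Gain = 20 log₁₀(0.51219) ≈ -5.81 dB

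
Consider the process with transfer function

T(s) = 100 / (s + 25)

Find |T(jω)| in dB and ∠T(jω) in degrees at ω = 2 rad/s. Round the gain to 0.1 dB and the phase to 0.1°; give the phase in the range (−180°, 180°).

12.0 dB, -4.6°

At s = jω = j2:
pole (s+25): 25 + j2 → |·| = √(25²+2²) = √629 ≈ 25.08, ∠ = arctan(2/25) ≈ 4.57°
|T| = 100 / 25.08 ≈ 3.9872
Gain = 20 log₁₀(3.9872) ≈ 12.01 dB
∠T = 0.00° − 4.57° = -4.57°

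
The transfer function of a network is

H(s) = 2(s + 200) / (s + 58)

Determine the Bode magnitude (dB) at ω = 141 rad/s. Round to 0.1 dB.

10.1 dB

At s = jω = j141:
zero (s+200): 200 + j141 → |·| = √(200²+141²) = √59881 ≈ 244.71, ∠ = arctan(141/200) ≈ 35.18°
pole (s+58): 58 + j141 → |·| = √(58²+141²) = √23245 ≈ 152.46, ∠ = arctan(141/58) ≈ 67.64°
|H| = 2 · 244.71 / 152.46 ≈ 3.2102
Gain = 20 log₁₀(3.2102) ≈ 10.13 dB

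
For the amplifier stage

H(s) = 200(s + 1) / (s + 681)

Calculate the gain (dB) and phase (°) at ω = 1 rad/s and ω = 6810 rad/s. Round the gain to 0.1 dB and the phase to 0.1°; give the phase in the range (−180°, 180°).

ω = 1: -7.6 dB, 44.9°; ω = 6810: 46.0 dB, 5.7°

At s = jω = j1:
zero (s+1): 1 + j1 → |·| = √(1²+1²) = √2 ≈ 1.4142, ∠ = arctan(1/1) ≈ 45.00°
pole (s+681): 681 + j1 → |·| = √(681²+1²) = √463762 ≈ 681, ∠ = arctan(1/681) ≈ 0.08°
|H| = 200 · 1.4142 / 681 ≈ 0.41533
Gain = 20 log₁₀(0.41533) ≈ -7.63 dB
∠H = 45.00° − 0.08° = 44.92°

At s = jω = j6810:
zero (s+1): 1 + j6810 → |·| = √(1²+6810²) = √46376101 ≈ 6810, ∠ = arctan(6810/1) ≈ 89.99°
pole (s+681): 681 + j6810 → |·| = √(681²+6810²) = √46839861 ≈ 6844, ∠ = arctan(6810/681) ≈ 84.29°
|H| = 200 · 6810 / 6844 ≈ 199.01
Gain = 20 log₁₀(199.01) ≈ 45.98 dB
∠H = 89.99° − 84.29° = 5.70°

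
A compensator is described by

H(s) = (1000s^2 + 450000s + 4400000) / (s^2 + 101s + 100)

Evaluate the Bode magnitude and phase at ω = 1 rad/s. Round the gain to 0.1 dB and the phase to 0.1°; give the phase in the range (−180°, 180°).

89.9 dB, -39.7°

Substitute s = j1:
Numerator: 1000(j1)^2 + 450000(j1) + 4400000 = 4399000 + j450000
Denominator: (j1)^2 + 101(j1) + 100 = 99 + j101
|N| = √(4399000² + 450000²) ≈ 4.422e+06, ∠N ≈ 5.84°
|D| = √(99² + 101²) ≈ 141.43, ∠D ≈ 45.57°
|H| = 4.422e+06 / 141.43 ≈ 31266
Gain = 20 log₁₀(31266) ≈ 89.90 dB
∠H = 5.84° − 45.57° = -39.73°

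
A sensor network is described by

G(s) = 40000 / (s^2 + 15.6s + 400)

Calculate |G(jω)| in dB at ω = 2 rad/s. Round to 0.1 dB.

40.1 dB

At s = jω = j2:
quadratic: (j2)² + 15.6·j2 + 400 = 396 + j31.2 → |·| ≈ 397.23, ∠ ≈ 4.50°
|G| = 40000 / 397.23 ≈ 100.7
Gain = 20 log₁₀(100.7) ≈ 40.06 dB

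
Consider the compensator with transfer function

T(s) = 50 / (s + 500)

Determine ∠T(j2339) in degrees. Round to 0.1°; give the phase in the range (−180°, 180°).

-77.9°

At s = jω = j2339:
pole (s+500): 500 + j2339 → |·| = √(500²+2339²) = √5720921 ≈ 2391.8, ∠ = arctan(2339/500) ≈ 77.93°
∠T = 0.00° − 77.93° = -77.93°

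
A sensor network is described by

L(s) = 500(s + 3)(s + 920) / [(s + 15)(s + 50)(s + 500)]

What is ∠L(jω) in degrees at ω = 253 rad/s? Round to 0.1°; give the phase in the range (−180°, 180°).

At s = jω = j253:
zero (s+3): 3 + j253 → |·| = √(3²+253²) = √64018 ≈ 253.02, ∠ = arctan(253/3) ≈ 89.32°
zero (s+920): 920 + j253 → |·| = √(920²+253²) = √910409 ≈ 954.15, ∠ = arctan(253/920) ≈ 15.38°
pole (s+15): 15 + j253 → |·| = √(15²+253²) = √64234 ≈ 253.44, ∠ = arctan(253/15) ≈ 86.61°
pole (s+50): 50 + j253 → |·| = √(50²+253²) = √66509 ≈ 257.89, ∠ = arctan(253/50) ≈ 78.82°
pole (s+500): 500 + j253 → |·| = √(500²+253²) = √314009 ≈ 560.37, ∠ = arctan(253/500) ≈ 26.84°
∠L = 104.70° − 192.27° = -87.57°

-87.6°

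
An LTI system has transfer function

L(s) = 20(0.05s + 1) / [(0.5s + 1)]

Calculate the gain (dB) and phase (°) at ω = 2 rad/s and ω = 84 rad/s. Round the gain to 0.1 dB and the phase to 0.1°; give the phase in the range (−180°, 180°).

At ω = 2 rad/s:
zero (1 + j2·0.05) = 1 + j0.1 → |·| ≈ 1.005, ∠ ≈ 5.71°
pole (1 + j2·0.5) = 1 + j1 → |·| ≈ 1.4142, ∠ ≈ 45.00°
|L| = 20 · 1.005 / (1.4142) ≈ 14.213
Gain = 20 log₁₀(14.213) ≈ 23.05 dB
∠L = (5.71°) − (45.00°) = -39.29°

At ω = 84 rad/s:
zero (1 + j84·0.05) = 1 + j4.2 → |·| ≈ 4.3174, ∠ ≈ 76.61°
pole (1 + j84·0.5) = 1 + j42 → |·| ≈ 42.012, ∠ ≈ 88.64°
|L| = 20 · 4.3174 / (42.012) ≈ 2.0553
Gain = 20 log₁₀(2.0553) ≈ 6.26 dB
∠L = (76.61°) − (88.64°) = -12.03°

ω = 2: 23.1 dB, -39.3°; ω = 84: 6.3 dB, -12.0°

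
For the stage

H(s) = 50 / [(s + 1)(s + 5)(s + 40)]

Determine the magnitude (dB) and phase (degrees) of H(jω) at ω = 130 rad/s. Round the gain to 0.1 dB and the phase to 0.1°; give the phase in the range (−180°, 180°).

At s = jω = j130:
pole (s+1): 1 + j130 → |·| = √(1²+130²) = √16901 ≈ 130, ∠ = arctan(130/1) ≈ 89.56°
pole (s+5): 5 + j130 → |·| = √(5²+130²) = √16925 ≈ 130.1, ∠ = arctan(130/5) ≈ 87.80°
pole (s+40): 40 + j130 → |·| = √(40²+130²) = √18500 ≈ 136.01, ∠ = arctan(130/40) ≈ 72.90°
|H| = 50 / 2.3003e+06 ≈ 2.1736e-05
Gain = 20 log₁₀(2.1736e-05) ≈ -93.26 dB
∠H = 0.00° − 250.26° = -250.26° ≡ 109.74° (principal value)

-93.3 dB, 109.7°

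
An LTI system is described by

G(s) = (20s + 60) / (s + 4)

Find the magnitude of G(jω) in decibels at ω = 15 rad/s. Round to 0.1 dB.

Substitute s = j15:
Numerator: 20(j15) + 60 = 60 + j300
Denominator: (j15) + 4 = 4 + j15
|N| = √(60² + 300²) ≈ 305.94, ∠N ≈ 78.69°
|D| = √(4² + 15²) ≈ 15.524, ∠D ≈ 75.07°
|G| = 305.94 / 15.524 ≈ 19.708
Gain = 20 log₁₀(19.708) ≈ 25.89 dB

25.9 dB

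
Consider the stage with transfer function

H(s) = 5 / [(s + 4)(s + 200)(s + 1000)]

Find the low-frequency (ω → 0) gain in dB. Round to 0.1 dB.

H(0) = 5 / (4·200·1000) = 6.25e-06
20 log₁₀(6.25e-06) ≈ -104.08 dB

-104.1 dB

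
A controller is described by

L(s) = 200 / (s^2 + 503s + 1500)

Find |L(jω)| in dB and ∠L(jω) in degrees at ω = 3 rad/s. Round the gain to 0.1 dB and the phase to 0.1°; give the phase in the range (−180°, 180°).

Substitute s = j3:
Numerator: 200 = 200 + j0
Denominator: (j3)^2 + 503(j3) + 1500 = 1491 + j1509
|N| = √(200² + 0²) ≈ 200, ∠N ≈ 0.00°
|D| = √(1491² + 1509²) ≈ 2121.4, ∠D ≈ 45.34°
|L| = 200 / 2121.4 ≈ 0.094277
Gain = 20 log₁₀(0.094277) ≈ -20.51 dB
∠L = 0.00° − 45.34° = -45.34°

-20.5 dB, -45.3°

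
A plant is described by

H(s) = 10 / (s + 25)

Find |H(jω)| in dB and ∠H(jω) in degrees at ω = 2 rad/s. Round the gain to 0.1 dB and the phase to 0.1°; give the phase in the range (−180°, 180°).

At s = jω = j2:
pole (s+25): 25 + j2 → |·| = √(25²+2²) = √629 ≈ 25.08, ∠ = arctan(2/25) ≈ 4.57°
|H| = 10 / 25.08 ≈ 0.39872
Gain = 20 log₁₀(0.39872) ≈ -7.99 dB
∠H = 0.00° − 4.57° = -4.57°

-8.0 dB, -4.6°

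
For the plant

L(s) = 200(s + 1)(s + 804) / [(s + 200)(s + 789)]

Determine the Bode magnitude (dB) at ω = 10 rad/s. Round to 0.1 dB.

20.2 dB

At s = jω = j10:
zero (s+1): 1 + j10 → |·| = √(1²+10²) = √101 ≈ 10.05, ∠ = arctan(10/1) ≈ 84.29°
zero (s+804): 804 + j10 → |·| = √(804²+10²) = √646516 ≈ 804.06, ∠ = arctan(10/804) ≈ 0.71°
pole (s+200): 200 + j10 → |·| = √(200²+10²) = √40100 ≈ 200.25, ∠ = arctan(10/200) ≈ 2.86°
pole (s+789): 789 + j10 → |·| = √(789²+10²) = √622621 ≈ 789.06, ∠ = arctan(10/789) ≈ 0.73°
|L| = 200 · 8080.8 / 1.5801e+05 ≈ 10.228
Gain = 20 log₁₀(10.228) ≈ 20.20 dB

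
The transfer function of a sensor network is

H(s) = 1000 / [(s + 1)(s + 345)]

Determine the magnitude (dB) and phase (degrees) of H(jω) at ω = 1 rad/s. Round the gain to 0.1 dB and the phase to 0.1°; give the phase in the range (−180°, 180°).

6.2 dB, -45.2°

At s = jω = j1:
pole (s+1): 1 + j1 → |·| = √(1²+1²) = √2 ≈ 1.4142, ∠ = arctan(1/1) ≈ 45.00°
pole (s+345): 345 + j1 → |·| = √(345²+1²) = √119026 ≈ 345, ∠ = arctan(1/345) ≈ 0.17°
|H| = 1000 / 487.9 ≈ 2.0496
Gain = 20 log₁₀(2.0496) ≈ 6.23 dB
∠H = 0.00° − 45.17° = -45.17°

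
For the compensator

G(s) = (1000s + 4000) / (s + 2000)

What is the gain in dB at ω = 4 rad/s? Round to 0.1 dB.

9.0 dB

Substitute s = j4:
Numerator: 1000(j4) + 4000 = 4000 + j4000
Denominator: (j4) + 2000 = 2000 + j4
|N| = √(4000² + 4000²) ≈ 5656.9, ∠N ≈ 45.00°
|D| = √(2000² + 4²) ≈ 2000, ∠D ≈ 0.11°
|G| = 5656.9 / 2000 ≈ 2.8284
Gain = 20 log₁₀(2.8284) ≈ 9.03 dB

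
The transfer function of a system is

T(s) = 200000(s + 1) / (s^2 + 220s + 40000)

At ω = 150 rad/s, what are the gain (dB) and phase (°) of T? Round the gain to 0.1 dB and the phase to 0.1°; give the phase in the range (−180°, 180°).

At s = jω = j150:
zero (s+1): 1 + j150 → |·| = √(1²+150²) = √22501 ≈ 150, ∠ = arctan(150/1) ≈ 89.62°
quadratic: (j150)² + 220·j150 + 40000 = 17500 + j33000 → |·| ≈ 37353, ∠ ≈ 62.06°
|T| = 200000 · 150 / 37353 ≈ 803.15
Gain = 20 log₁₀(803.15) ≈ 58.10 dB
∠T = 89.62° − 62.06° = 27.56°

58.1 dB, 27.6°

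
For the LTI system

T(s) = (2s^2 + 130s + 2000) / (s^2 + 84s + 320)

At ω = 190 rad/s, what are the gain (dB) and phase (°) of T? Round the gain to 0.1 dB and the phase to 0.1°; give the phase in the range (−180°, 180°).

5.6 dB, 4.7°

Substitute s = j190:
Numerator: 2(j190)^2 + 130(j190) + 2000 = -70200 + j24700
Denominator: (j190)^2 + 84(j190) + 320 = -35780 + j15960
|N| = √(70200² + 24700²) ≈ 74419, ∠N ≈ 160.62°
|D| = √(35780² + 15960²) ≈ 39178, ∠D ≈ 155.96°
|T| = 74419 / 39178 ≈ 1.8995
Gain = 20 log₁₀(1.8995) ≈ 5.57 dB
∠T = 160.62° − 155.96° = 4.66°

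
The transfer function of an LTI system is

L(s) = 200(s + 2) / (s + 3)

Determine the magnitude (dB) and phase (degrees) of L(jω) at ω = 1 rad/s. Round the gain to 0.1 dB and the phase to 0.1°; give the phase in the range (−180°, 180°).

43.0 dB, 8.1°

At s = jω = j1:
zero (s+2): 2 + j1 → |·| = √(2²+1²) = √5 ≈ 2.2361, ∠ = arctan(1/2) ≈ 26.57°
pole (s+3): 3 + j1 → |·| = √(3²+1²) = √10 ≈ 3.1623, ∠ = arctan(1/3) ≈ 18.43°
|L| = 200 · 2.2361 / 3.1623 ≈ 141.42
Gain = 20 log₁₀(141.42) ≈ 43.01 dB
∠L = 26.57° − 18.43° = 8.14°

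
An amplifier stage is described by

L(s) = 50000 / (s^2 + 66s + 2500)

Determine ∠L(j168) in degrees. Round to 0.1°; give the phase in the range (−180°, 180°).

At s = jω = j168:
quadratic: (j168)² + 66·j168 + 2500 = -25724 + j11088 → |·| ≈ 28012, ∠ ≈ 156.68°
∠L = 0.00° − 156.68° = -156.68°

-156.7°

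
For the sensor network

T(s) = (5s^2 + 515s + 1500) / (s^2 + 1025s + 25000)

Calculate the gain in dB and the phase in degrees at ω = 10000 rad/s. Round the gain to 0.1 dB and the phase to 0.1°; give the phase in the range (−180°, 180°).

Substitute s = j10000:
Numerator: 5(j10000)^2 + 515(j10000) + 1500 = -499998500 + j5150000
Denominator: (j10000)^2 + 1025(j10000) + 25000 = -99975000 + j10250000
|N| = √(499998500² + 5150000²) ≈ 5.0003e+08, ∠N ≈ 179.41°
|D| = √(99975000² + 10250000²) ≈ 1.005e+08, ∠D ≈ 174.15°
|T| = 5.0003e+08 / 1.005e+08 ≈ 4.9754
Gain = 20 log₁₀(4.9754) ≈ 13.94 dB
∠T = 179.41° − 174.15° = 5.26°

13.9 dB, 5.3°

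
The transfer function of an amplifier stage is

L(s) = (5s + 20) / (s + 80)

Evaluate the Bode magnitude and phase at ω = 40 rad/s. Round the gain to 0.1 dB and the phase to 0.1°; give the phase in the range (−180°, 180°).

7.0 dB, 57.7°

Substitute s = j40:
Numerator: 5(j40) + 20 = 20 + j200
Denominator: (j40) + 80 = 80 + j40
|N| = √(20² + 200²) ≈ 201, ∠N ≈ 84.29°
|D| = √(80² + 40²) ≈ 89.443, ∠D ≈ 26.57°
|L| = 201 / 89.443 ≈ 2.2472
Gain = 20 log₁₀(2.2472) ≈ 7.03 dB
∠L = 84.29° − 26.57° = 57.72°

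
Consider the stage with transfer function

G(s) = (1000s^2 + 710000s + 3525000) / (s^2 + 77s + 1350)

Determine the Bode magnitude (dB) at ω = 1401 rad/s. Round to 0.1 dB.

Substitute s = j1401:
Numerator: 1000(j1401)^2 + 710000(j1401) + 3525000 = -1959276000 + j994710000
Denominator: (j1401)^2 + 77(j1401) + 1350 = -1961451 + j107877
|N| = √(1959276000² + 994710000²) ≈ 2.1973e+09, ∠N ≈ 153.08°
|D| = √(1961451² + 107877²) ≈ 1.9644e+06, ∠D ≈ 176.85°
|G| = 2.1973e+09 / 1.9644e+06 ≈ 1118.6
Gain = 20 log₁₀(1118.6) ≈ 60.97 dB

61.0 dB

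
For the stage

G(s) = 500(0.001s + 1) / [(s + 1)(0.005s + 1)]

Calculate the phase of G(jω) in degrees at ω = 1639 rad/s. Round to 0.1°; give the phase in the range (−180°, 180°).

-114.4°

At ω = 1639 rad/s:
zero (1 + j1639·0.001) = 1 + j1.639 → |·| ≈ 1.92, ∠ ≈ 58.61°
pole (1 + j1639·1) = 1 + j1639 → |·| ≈ 1639, ∠ ≈ 89.97°
pole (1 + j1639·0.005) = 1 + j8.195 → |·| ≈ 8.2558, ∠ ≈ 83.04°
∠G = (58.61°) − (89.97° + 83.04°) = -114.40°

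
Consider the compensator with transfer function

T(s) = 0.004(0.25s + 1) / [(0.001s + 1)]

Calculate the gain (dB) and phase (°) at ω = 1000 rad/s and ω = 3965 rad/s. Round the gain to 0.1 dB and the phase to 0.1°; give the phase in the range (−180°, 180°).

At ω = 1000 rad/s:
zero (1 + j1000·0.25) = 1 + j250 → |·| ≈ 250, ∠ ≈ 89.77°
pole (1 + j1000·0.001) = 1 + j1 → |·| ≈ 1.4142, ∠ ≈ 45.00°
|T| = 0.004 · 250 / (1.4142) ≈ 0.70711
Gain = 20 log₁₀(0.70711) ≈ -3.01 dB
∠T = (89.77°) − (45.00°) = 44.77°

At ω = 3965 rad/s:
zero (1 + j3965·0.25) = 1 + j991.25 → |·| ≈ 991.25, ∠ ≈ 89.94°
pole (1 + j3965·0.001) = 1 + j3.965 → |·| ≈ 4.0892, ∠ ≈ 75.84°
|T| = 0.004 · 991.25 / (4.0892) ≈ 0.96963
Gain = 20 log₁₀(0.96963) ≈ -0.27 dB
∠T = (89.94°) − (75.84°) = 14.10°

ω = 1000: -3.0 dB, 44.8°; ω = 3965: -0.3 dB, 14.1°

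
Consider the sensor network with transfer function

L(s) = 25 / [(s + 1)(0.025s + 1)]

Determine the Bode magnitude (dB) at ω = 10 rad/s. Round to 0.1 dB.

7.7 dB

At ω = 10 rad/s:
pole (1 + j10·1) = 1 + j10 → |·| ≈ 10.05, ∠ ≈ 84.29°
pole (1 + j10·0.025) = 1 + j0.25 → |·| ≈ 1.0308, ∠ ≈ 14.04°
|L| = 25 · 1 / (10.05 · 1.0308) ≈ 2.4132
Gain = 20 log₁₀(2.4132) ≈ 7.65 dB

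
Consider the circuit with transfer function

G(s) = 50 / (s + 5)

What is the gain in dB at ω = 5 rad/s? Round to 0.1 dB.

Substitute s = j5:
Numerator: 50 = 50 + j0
Denominator: (j5) + 5 = 5 + j5
|N| = √(50² + 0²) ≈ 50, ∠N ≈ 0.00°
|D| = √(5² + 5²) ≈ 7.0711, ∠D ≈ 45.00°
|G| = 50 / 7.0711 ≈ 7.071
Gain = 20 log₁₀(7.071) ≈ 16.99 dB

17.0 dB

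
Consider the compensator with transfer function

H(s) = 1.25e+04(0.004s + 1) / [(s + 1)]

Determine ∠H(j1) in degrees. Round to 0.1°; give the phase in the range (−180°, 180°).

-44.8°

At ω = 1 rad/s:
zero (1 + j1·0.004) = 1 + j0.004 → |·| ≈ 1, ∠ ≈ 0.23°
pole (1 + j1·1) = 1 + j1 → |·| ≈ 1.4142, ∠ ≈ 45.00°
∠H = (0.23°) − (45.00°) = -44.77°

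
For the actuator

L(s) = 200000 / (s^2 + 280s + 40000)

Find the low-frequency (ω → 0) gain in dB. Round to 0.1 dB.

L(0) = 200000 / 40000 = 5
20 log₁₀(5) ≈ 13.98 dB

14.0 dB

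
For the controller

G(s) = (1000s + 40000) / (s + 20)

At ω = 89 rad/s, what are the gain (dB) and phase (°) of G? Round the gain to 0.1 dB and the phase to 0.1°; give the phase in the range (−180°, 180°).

Substitute s = j89:
Numerator: 1000(j89) + 40000 = 40000 + j89000
Denominator: (j89) + 20 = 20 + j89
|N| = √(40000² + 89000²) ≈ 97576, ∠N ≈ 65.80°
|D| = √(20² + 89²) ≈ 91.22, ∠D ≈ 77.33°
|G| = 97576 / 91.22 ≈ 1069.7
Gain = 20 log₁₀(1069.7) ≈ 60.59 dB
∠G = 65.80° − 77.33° = -11.53°

60.6 dB, -11.5°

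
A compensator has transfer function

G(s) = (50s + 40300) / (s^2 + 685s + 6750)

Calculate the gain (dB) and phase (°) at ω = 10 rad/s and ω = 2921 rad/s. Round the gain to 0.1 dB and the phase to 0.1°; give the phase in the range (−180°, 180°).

ω = 10: 12.5 dB, -45.1°; ω = 2921: -35.2 dB, -92.2°

Substitute s = j10:
Numerator: 50(j10) + 40300 = 40300 + j500
Denominator: (j10)^2 + 685(j10) + 6750 = 6650 + j6850
|N| = √(40300² + 500²) ≈ 40303, ∠N ≈ 0.71°
|D| = √(6650² + 6850²) ≈ 9547, ∠D ≈ 45.85°
|G| = 40303 / 9547 ≈ 4.2215
Gain = 20 log₁₀(4.2215) ≈ 12.51 dB
∠G = 0.71° − 45.85° = -45.14°

Substitute s = j2921:
Numerator: 50(j2921) + 40300 = 40300 + j146050
Denominator: (j2921)^2 + 685(j2921) + 6750 = -8525491 + j2000885
|N| = √(40300² + 146050²) ≈ 1.5151e+05, ∠N ≈ 74.57°
|D| = √(8525491² + 2000885²) ≈ 8.7571e+06, ∠D ≈ 166.79°
|G| = 1.5151e+05 / 8.7571e+06 ≈ 0.017301
Gain = 20 log₁₀(0.017301) ≈ -35.24 dB
∠G = 74.57° − 166.79° = -92.22°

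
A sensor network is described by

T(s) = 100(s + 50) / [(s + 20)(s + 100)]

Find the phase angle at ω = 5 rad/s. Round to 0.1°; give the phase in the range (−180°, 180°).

At s = jω = j5:
zero (s+50): 50 + j5 → |·| = √(50²+5²) = √2525 ≈ 50.249, ∠ = arctan(5/50) ≈ 5.71°
pole (s+20): 20 + j5 → |·| = √(20²+5²) = √425 ≈ 20.616, ∠ = arctan(5/20) ≈ 14.04°
pole (s+100): 100 + j5 → |·| = √(100²+5²) = √10025 ≈ 100.12, ∠ = arctan(5/100) ≈ 2.86°
∠T = 5.71° − 16.90° = -11.19°

-11.2°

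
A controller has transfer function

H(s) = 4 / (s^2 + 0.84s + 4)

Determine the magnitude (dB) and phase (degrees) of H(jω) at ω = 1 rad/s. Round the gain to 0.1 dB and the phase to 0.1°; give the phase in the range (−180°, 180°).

At s = jω = j1:
quadratic: (j1)² + 0.84·j1 + 4 = 3 + j0.84 → |·| ≈ 3.1154, ∠ ≈ 15.64°
|H| = 4 / 3.1154 ≈ 1.2839
Gain = 20 log₁₀(1.2839) ≈ 2.17 dB
∠H = 0.00° − 15.64° = -15.64°

2.2 dB, -15.6°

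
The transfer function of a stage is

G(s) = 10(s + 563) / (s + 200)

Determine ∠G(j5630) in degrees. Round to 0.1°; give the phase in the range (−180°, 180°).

At s = jω = j5630:
zero (s+563): 563 + j5630 → |·| = √(563²+5630²) = √32013869 ≈ 5658.1, ∠ = arctan(5630/563) ≈ 84.29°
pole (s+200): 200 + j5630 → |·| = √(200²+5630²) = √31736900 ≈ 5633.6, ∠ = arctan(5630/200) ≈ 87.97°
∠G = 84.29° − 87.97° = -3.68°

-3.7°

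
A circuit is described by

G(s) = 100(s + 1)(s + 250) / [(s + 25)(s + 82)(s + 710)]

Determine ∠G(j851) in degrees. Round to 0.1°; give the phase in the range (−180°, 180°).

-59.4°

At s = jω = j851:
zero (s+1): 1 + j851 → |·| = √(1²+851²) = √724202 ≈ 851, ∠ = arctan(851/1) ≈ 89.93°
zero (s+250): 250 + j851 → |·| = √(250²+851²) = √786701 ≈ 886.96, ∠ = arctan(851/250) ≈ 73.63°
pole (s+25): 25 + j851 → |·| = √(25²+851²) = √724826 ≈ 851.37, ∠ = arctan(851/25) ≈ 88.32°
pole (s+82): 82 + j851 → |·| = √(82²+851²) = √730925 ≈ 854.94, ∠ = arctan(851/82) ≈ 84.50°
pole (s+710): 710 + j851 → |·| = √(710²+851²) = √1228301 ≈ 1108.3, ∠ = arctan(851/710) ≈ 50.16°
∠G = 163.56° − 222.98° = -59.42°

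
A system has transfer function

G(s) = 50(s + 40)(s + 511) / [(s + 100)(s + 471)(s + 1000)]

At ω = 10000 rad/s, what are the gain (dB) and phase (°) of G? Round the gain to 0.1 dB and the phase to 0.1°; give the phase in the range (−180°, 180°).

-46.1 dB, -84.2°

At s = jω = j10000:
zero (s+40): 40 + j10000 → |·| = √(40²+10000²) = √100001600 ≈ 10000, ∠ = arctan(10000/40) ≈ 89.77°
zero (s+511): 511 + j10000 → |·| = √(511²+10000²) = √100261121 ≈ 10013, ∠ = arctan(10000/511) ≈ 87.07°
pole (s+100): 100 + j10000 → |·| = √(100²+10000²) = √100010000 ≈ 10000, ∠ = arctan(10000/100) ≈ 89.43°
pole (s+471): 471 + j10000 → |·| = √(471²+10000²) = √100221841 ≈ 10011, ∠ = arctan(10000/471) ≈ 87.30°
pole (s+1000): 1000 + j10000 → |·| = √(1000²+10000²) = √101000000 ≈ 10050, ∠ = arctan(10000/1000) ≈ 84.29°
|G| = 50 · 1.0013e+08 / 1.0061e+12 ≈ 0.0049761
Gain = 20 log₁₀(0.0049761) ≈ -46.06 dB
∠G = 176.84° − 261.02° = -84.18°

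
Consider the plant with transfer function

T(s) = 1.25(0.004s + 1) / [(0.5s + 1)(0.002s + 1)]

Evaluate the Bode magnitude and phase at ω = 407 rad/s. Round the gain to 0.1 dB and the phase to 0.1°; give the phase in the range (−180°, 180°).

At ω = 407 rad/s:
zero (1 + j407·0.004) = 1 + j1.628 → |·| ≈ 1.9106, ∠ ≈ 58.44°
pole (1 + j407·0.5) = 1 + j203.5 → |·| ≈ 203.5, ∠ ≈ 89.72°
pole (1 + j407·0.002) = 1 + j0.814 → |·| ≈ 1.2894, ∠ ≈ 39.15°
|T| = 1.25 · 1.9106 / (203.5 · 1.2894) ≈ 0.0091018
Gain = 20 log₁₀(0.0091018) ≈ -40.82 dB
∠T = (58.44°) − (89.72° + 39.15°) = -70.43°

-40.8 dB, -70.4°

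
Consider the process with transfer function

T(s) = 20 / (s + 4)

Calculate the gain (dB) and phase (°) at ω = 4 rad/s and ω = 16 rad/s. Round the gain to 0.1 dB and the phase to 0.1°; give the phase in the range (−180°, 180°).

Substitute s = j4:
Numerator: 20 = 20 + j0
Denominator: (j4) + 4 = 4 + j4
|N| = √(20² + 0²) ≈ 20, ∠N ≈ 0.00°
|D| = √(4² + 4²) ≈ 5.6569, ∠D ≈ 45.00°
|T| = 20 / 5.6569 ≈ 3.5355
Gain = 20 log₁₀(3.5355) ≈ 10.97 dB
∠T = 0.00° − 45.00° = -45.00°

Substitute s = j16:
Numerator: 20 = 20 + j0
Denominator: (j16) + 4 = 4 + j16
|N| = √(20² + 0²) ≈ 20, ∠N ≈ 0.00°
|D| = √(4² + 16²) ≈ 16.492, ∠D ≈ 75.96°
|T| = 20 / 16.492 ≈ 1.2127
Gain = 20 log₁₀(1.2127) ≈ 1.68 dB
∠T = 0.00° − 75.96° = -75.96°

ω = 4: 11.0 dB, -45.0°; ω = 16: 1.7 dB, -76.0°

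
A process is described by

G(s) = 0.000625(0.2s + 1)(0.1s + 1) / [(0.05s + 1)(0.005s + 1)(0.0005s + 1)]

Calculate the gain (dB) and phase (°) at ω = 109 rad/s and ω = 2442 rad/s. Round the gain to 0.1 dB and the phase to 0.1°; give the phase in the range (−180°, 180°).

ω = 109: -32.5 dB, 60.8°; ω = 2442: -30.0 dB, -45.9°

At ω = 109 rad/s:
zero (1 + j109·0.2) = 1 + j21.8 → |·| ≈ 21.823, ∠ ≈ 87.37°
zero (1 + j109·0.1) = 1 + j10.9 → |·| ≈ 10.946, ∠ ≈ 84.76°
pole (1 + j109·0.05) = 1 + j5.45 → |·| ≈ 5.541, ∠ ≈ 79.60°
pole (1 + j109·0.005) = 1 + j0.545 → |·| ≈ 1.1389, ∠ ≈ 28.59°
pole (1 + j109·0.0005) = 1 + j0.0545 → |·| ≈ 1.0015, ∠ ≈ 3.12°
|G| = 0.000625 · 21.823 · 10.946 / (5.541 · 1.1389 · 1.0015) ≈ 0.023622
Gain = 20 log₁₀(0.023622) ≈ -32.53 dB
∠G = (87.37° + 84.76°) − (79.60° + 28.59° + 3.12°) = 60.82°

At ω = 2442 rad/s:
zero (1 + j2442·0.2) = 1 + j488.4 → |·| ≈ 488.4, ∠ ≈ 89.88°
zero (1 + j2442·0.1) = 1 + j244.2 → |·| ≈ 244.2, ∠ ≈ 89.77°
pole (1 + j2442·0.05) = 1 + j122.1 → |·| ≈ 122.1, ∠ ≈ 89.53°
pole (1 + j2442·0.005) = 1 + j12.21 → |·| ≈ 12.251, ∠ ≈ 85.32°
pole (1 + j2442·0.0005) = 1 + j1.221 → |·| ≈ 1.5782, ∠ ≈ 50.68°
|G| = 0.000625 · 488.4 · 244.2 / (122.1 · 12.251 · 1.5782) ≈ 0.031576
Gain = 20 log₁₀(0.031576) ≈ -30.01 dB
∠G = (89.88° + 89.77°) − (89.53° + 85.32° + 50.68°) = -45.88°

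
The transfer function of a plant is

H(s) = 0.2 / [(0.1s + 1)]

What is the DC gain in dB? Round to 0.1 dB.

H(0) = 0.2 · 1 / 1 = 0.2
20 log₁₀(0.2) ≈ -13.98 dB

-14.0 dB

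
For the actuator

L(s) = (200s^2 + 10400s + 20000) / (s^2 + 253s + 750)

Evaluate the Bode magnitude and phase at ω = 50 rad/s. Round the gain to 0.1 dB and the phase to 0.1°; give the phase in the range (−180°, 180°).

34.9 dB, 34.8°

Substitute s = j50:
Numerator: 200(j50)^2 + 10400(j50) + 20000 = -480000 + j520000
Denominator: (j50)^2 + 253(j50) + 750 = -1750 + j12650
|N| = √(480000² + 520000²) ≈ 7.0767e+05, ∠N ≈ 132.71°
|D| = √(1750² + 12650²) ≈ 12770, ∠D ≈ 97.88°
|L| = 7.0767e+05 / 12770 ≈ 55.417
Gain = 20 log₁₀(55.417) ≈ 34.87 dB
∠L = 132.71° − 97.88° = 34.83°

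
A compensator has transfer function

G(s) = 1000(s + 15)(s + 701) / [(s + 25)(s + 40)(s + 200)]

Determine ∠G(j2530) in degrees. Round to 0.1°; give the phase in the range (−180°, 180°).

-99.8°

At s = jω = j2530:
zero (s+15): 15 + j2530 → |·| = √(15²+2530²) = √6401125 ≈ 2530, ∠ = arctan(2530/15) ≈ 89.66°
zero (s+701): 701 + j2530 → |·| = √(701²+2530²) = √6892301 ≈ 2625.3, ∠ = arctan(2530/701) ≈ 74.51°
pole (s+25): 25 + j2530 → |·| = √(25²+2530²) = √6401525 ≈ 2530.1, ∠ = arctan(2530/25) ≈ 89.43°
pole (s+40): 40 + j2530 → |·| = √(40²+2530²) = √6402500 ≈ 2530.3, ∠ = arctan(2530/40) ≈ 89.09°
pole (s+200): 200 + j2530 → |·| = √(200²+2530²) = √6440900 ≈ 2537.9, ∠ = arctan(2530/200) ≈ 85.48°
∠G = 164.17° − 264.00° = -99.83°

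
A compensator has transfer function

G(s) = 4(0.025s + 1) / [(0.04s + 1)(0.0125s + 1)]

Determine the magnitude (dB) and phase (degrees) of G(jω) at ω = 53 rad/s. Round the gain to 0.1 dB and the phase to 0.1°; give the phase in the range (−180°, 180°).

7.5 dB, -45.3°

At ω = 53 rad/s:
zero (1 + j53·0.025) = 1 + j1.325 → |·| ≈ 1.66, ∠ ≈ 52.96°
pole (1 + j53·0.04) = 1 + j2.12 → |·| ≈ 2.344, ∠ ≈ 64.75°
pole (1 + j53·0.0125) = 1 + j0.6625 → |·| ≈ 1.1995, ∠ ≈ 33.52°
|G| = 4 · 1.66 / (2.344 · 1.1995) ≈ 2.3616
Gain = 20 log₁₀(2.3616) ≈ 7.46 dB
∠G = (52.96°) − (64.75° + 33.52°) = -45.31°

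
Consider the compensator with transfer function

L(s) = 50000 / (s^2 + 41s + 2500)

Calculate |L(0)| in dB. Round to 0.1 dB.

L(0) = 50000 / 2500 = 20
20 log₁₀(20) ≈ 26.02 dB

26.0 dB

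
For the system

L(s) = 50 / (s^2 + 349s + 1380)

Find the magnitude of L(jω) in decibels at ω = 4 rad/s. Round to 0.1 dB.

Substitute s = j4:
Numerator: 50 = 50 + j0
Denominator: (j4)^2 + 349(j4) + 1380 = 1364 + j1396
|N| = √(50² + 0²) ≈ 50, ∠N ≈ 0.00°
|D| = √(1364² + 1396²) ≈ 1951.7, ∠D ≈ 45.66°
|L| = 50 / 1951.7 ≈ 0.025619
Gain = 20 log₁₀(0.025619) ≈ -31.83 dB

-31.8 dB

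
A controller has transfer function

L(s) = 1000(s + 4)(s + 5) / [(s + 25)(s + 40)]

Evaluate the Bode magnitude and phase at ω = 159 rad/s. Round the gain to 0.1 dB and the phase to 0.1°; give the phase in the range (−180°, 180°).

At s = jω = j159:
zero (s+4): 4 + j159 → |·| = √(4²+159²) = √25297 ≈ 159.05, ∠ = arctan(159/4) ≈ 88.56°
zero (s+5): 5 + j159 → |·| = √(5²+159²) = √25306 ≈ 159.08, ∠ = arctan(159/5) ≈ 88.20°
pole (s+25): 25 + j159 → |·| = √(25²+159²) = √25906 ≈ 160.95, ∠ = arctan(159/25) ≈ 81.06°
pole (s+40): 40 + j159 → |·| = √(40²+159²) = √26881 ≈ 163.95, ∠ = arctan(159/40) ≈ 75.88°
|L| = 1000 · 25302 / 26388 ≈ 958.84
Gain = 20 log₁₀(958.84) ≈ 59.63 dB
∠L = 176.76° − 156.94° = 19.82°

59.6 dB, 19.8°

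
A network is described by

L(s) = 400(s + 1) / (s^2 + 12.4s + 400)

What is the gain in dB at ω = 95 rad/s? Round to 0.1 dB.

At s = jω = j95:
zero (s+1): 1 + j95 → |·| = √(1²+95²) = √9026 ≈ 95.005, ∠ = arctan(95/1) ≈ 89.40°
quadratic: (j95)² + 12.4·j95 + 400 = -8625 + j1178 → |·| ≈ 8705.1, ∠ ≈ 172.22°
|L| = 400 · 95.005 / 8705.1 ≈ 4.3655
Gain = 20 log₁₀(4.3655) ≈ 12.80 dB

12.8 dB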